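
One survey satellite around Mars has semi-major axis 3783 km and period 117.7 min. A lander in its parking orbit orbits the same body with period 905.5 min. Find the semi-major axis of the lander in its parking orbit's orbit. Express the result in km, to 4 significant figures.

a₂ ≈ 14740 km

Kepler's third law: a³ ∝ T², so a₂ = a₁ (T₂/T₁)^(2/3).
T₂/T₁ = 7.693, (T₂/T₁)^(2/3) = 3.897.
a₂ = 3783 × 3.897 = 14740 km.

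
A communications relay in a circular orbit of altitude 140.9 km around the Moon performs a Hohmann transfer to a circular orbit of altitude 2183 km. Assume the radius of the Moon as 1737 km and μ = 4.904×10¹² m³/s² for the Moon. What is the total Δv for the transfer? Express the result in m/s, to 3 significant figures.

r₁ = 1737 + 140.9 = 1877.9 km = 1.8779×10⁶ m.
r₂ = 1737 + 2183 = 3920.0 km = 3.9200×10⁶ m.
Transfer ellipse a_t = (r₁ + r₂)/2 = 2.899×10⁶ m.
At r₁: circular v_c1 = √(μ/r₁) = 1616 m/s; transfer-perilune v_p = √[μ(2/r₁ − 1/a_t)] = 1879 m/s.
Δv₁ = v_p − v_c1 = 263.2 m/s.
At r₂: circular v_c2 = √(μ/r₂) = 1118 m/s; transfer-apolune v_a = √[μ(2/r₂ − 1/a_t)] = 900.2 m/s.
Δv₂ = v_c2 − v_a = 218.3 m/s.
Total Δv = Δv₁ + Δv₂ = 481.4 m/s.

Δv_total ≈ 481 m/s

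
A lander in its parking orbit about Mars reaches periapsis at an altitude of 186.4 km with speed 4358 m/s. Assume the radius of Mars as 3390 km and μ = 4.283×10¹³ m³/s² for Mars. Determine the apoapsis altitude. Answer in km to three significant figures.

r_p = 3390 + 186.4 = 3576.4 km = 3.576×10⁶ m.
Specific energy ε = v²/2 − μ/r = -2.480×10⁶ J/kg, so a = −μ/(2ε) = 8.636×10⁶ m.
The apsides satisfy r_p + r_a = 2a, so the apoapsis radius is 2a − r_p = 1.370×10⁷ m = 13696 km.
Apoapsis altitude = 13696 − 3390 = 10306 km.

apoapsis altitude ≈ 10300 km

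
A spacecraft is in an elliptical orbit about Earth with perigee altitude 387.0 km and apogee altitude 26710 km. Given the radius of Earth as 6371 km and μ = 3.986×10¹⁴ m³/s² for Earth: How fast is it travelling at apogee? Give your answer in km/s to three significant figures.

v ≈ 2.02 km/s

r_p = 6371 + 387.0 = 6758.0 km = 6.7580×10⁶ m.
r_a = 6371 + 26710 = 33081 km = 3.3081×10⁷ m.
Semi-major axis a = (r_p + r_a)/2 = 19920 km = 1.992×10⁷ m.
Vis-viva: v² = μ(2/r − 1/a) = 3.986×10¹⁴ × (6.046×10⁻⁸ − 5.020×10⁻⁸) = 4.088×10⁶ m²/s².
v = 2022 m/s = 2.022 km/s.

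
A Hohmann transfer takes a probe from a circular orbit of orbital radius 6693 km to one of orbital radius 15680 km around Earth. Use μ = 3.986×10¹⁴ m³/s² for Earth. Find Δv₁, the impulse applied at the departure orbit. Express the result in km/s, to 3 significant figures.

Δv ≈ 1.42 km/s

r₁ = 6693 km = 6.693×10⁶ m.
r₂ = 15680 km = 1.568×10⁷ m.
Transfer ellipse a_t = (r₁ + r₂)/2 = 1.119×10⁷ m.
At r₁: circular v_c1 = √(μ/r₁) = 7717 m/s; transfer-perigee v_p = √[μ(2/r₁ − 1/a_t)] = 9137 m/s.
Δv₁ = v_p − v_c1 = 1419 m/s.
= 1.419 km/s.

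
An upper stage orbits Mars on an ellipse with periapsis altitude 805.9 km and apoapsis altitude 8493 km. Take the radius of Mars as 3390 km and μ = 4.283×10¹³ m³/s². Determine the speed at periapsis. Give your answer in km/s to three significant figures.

v ≈ 3.88 km/s

r_p = 3390 + 805.9 = 4195.9 km = 4.1959×10⁶ m.
r_a = 3390 + 8493 = 11883 km = 1.1883×10⁷ m.
Semi-major axis a = (r_p + r_a)/2 = 8039.4 km = 8.039×10⁶ m.
Vis-viva: v² = μ(2/r − 1/a) = 4.283×10¹³ × (4.767×10⁻⁷ − 1.244×10⁻⁷) = 1.509×10⁷ m²/s².
v = 3884 m/s = 3.884 km/s.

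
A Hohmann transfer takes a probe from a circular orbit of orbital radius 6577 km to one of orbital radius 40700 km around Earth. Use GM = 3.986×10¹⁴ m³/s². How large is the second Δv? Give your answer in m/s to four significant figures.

Δv ≈ 1479 m/s

r₁ = 6577 km = 6.577×10⁶ m.
r₂ = 40700 km = 4.070×10⁷ m.
Transfer ellipse a_t = (r₁ + r₂)/2 = 2.364×10⁷ m.
At r₁: circular v_c1 = √(μ/r₁) = 7785 m/s; transfer-perigee v_p = √[μ(2/r₁ − 1/a_t)] = 10220 m/s.
At r₂: circular v_c2 = √(μ/r₂) = 3129 m/s; transfer-apogee v_a = √[μ(2/r₂ − 1/a_t)] = 1651 m/s.
Δv₂ = v_c2 − v_a = 1479 m/s.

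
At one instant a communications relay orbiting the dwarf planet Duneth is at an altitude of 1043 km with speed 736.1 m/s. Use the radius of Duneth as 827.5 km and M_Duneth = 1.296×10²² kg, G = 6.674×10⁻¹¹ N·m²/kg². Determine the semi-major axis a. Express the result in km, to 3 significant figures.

μ = GM = 6.674×10⁻¹¹ × 1.296×10²² = 8.650×10¹¹ m³/s².
r = 827.5 + 1043 = 1870.5 km = 1.870×10⁶ m.
Specific orbital energy ε = v²/2 − μ/r = (736.1)²/2 − 8.650×10¹¹/1.870×10⁶ = -1.915×10⁵ J/kg.
Since ε = −μ/(2a), a = −μ/(2ε) = 2.258×10⁶ m = 2258.4 km.

a ≈ 2260 km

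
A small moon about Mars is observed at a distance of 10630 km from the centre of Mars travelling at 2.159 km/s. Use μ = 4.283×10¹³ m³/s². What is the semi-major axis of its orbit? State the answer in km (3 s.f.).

r = 1.063×10⁷ m.
Specific orbital energy ε = v²/2 − μ/r = (2159)²/2 − 4.283×10¹³/1.063×10⁷ = -1.699×10⁶ J/kg.
Since ε = −μ/(2a), a = −μ/(2ε) = 1.261×10⁷ m = 12608 km.

a ≈ 12600 km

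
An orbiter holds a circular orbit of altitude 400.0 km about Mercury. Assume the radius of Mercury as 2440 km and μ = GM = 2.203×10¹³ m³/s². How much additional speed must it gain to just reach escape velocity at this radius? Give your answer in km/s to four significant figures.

Δv ≈ 1.154 km/s

r = 2440 + 400.0 = 2840.0 km = 2.8400×10⁶ m.
Circular speed v_c = √(μ/r) = 2785 m/s.
Escape speed v_esc = √(2μ/r) = √2 × v_c = 3939 m/s.
Δv = v_esc − v_c = 1154 m/s = 1.154 km/s.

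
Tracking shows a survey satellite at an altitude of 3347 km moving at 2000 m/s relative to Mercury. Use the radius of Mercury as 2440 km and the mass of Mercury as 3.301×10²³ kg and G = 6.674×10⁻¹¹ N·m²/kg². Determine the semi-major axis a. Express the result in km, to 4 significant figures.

μ = GM = 6.674×10⁻¹¹ × 3.301×10²³ = 2.203×10¹³ m³/s².
r = 2440 + 3347 = 5787.0 km = 5.787×10⁶ m.
Vis-viva rearranged: 1/a = 2/r − v²/μ = 3.456×10⁻⁷ − 1.816×10⁻⁷ = 1.640×10⁻⁷ m⁻¹.
a = 6.096×10⁶ m = 6096.1 km.

a ≈ 6096 km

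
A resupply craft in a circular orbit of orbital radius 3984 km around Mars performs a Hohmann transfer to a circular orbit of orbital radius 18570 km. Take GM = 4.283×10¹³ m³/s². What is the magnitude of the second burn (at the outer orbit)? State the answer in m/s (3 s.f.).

Δv ≈ 616 m/s

r₁ = 3984 km = 3.984×10⁶ m.
r₂ = 18570 km = 1.857×10⁷ m.
Transfer ellipse a_t = (r₁ + r₂)/2 = 1.128×10⁷ m.
At r₁: circular v_c1 = √(μ/r₁) = 3279 m/s; transfer-periapsis v_p = √[μ(2/r₁ − 1/a_t)] = 4207 m/s.
At r₂: circular v_c2 = √(μ/r₂) = 1519 m/s; transfer-apoapsis v_a = √[μ(2/r₂ − 1/a_t)] = 902.7 m/s.
Δv₂ = v_c2 − v_a = 616.0 m/s.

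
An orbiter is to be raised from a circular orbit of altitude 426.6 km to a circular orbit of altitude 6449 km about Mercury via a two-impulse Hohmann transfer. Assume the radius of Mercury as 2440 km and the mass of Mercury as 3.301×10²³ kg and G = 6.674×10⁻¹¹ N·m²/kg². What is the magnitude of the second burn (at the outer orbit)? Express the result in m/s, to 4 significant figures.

Δv ≈ 474.9 m/s

μ = GM = 6.674×10⁻¹¹ × 3.301×10²³ = 2.203×10¹³ m³/s².
r₁ = 2440 + 426.6 = 2866.6 km = 2.8666×10⁶ m.
r₂ = 2440 + 6449 = 8889.0 km = 8.8890×10⁶ m.
Transfer ellipse a_t = (r₁ + r₂)/2 = 5.878×10⁶ m.
At r₁: circular v_c1 = √(μ/r₁) = 2772 m/s; transfer-periherm v_p = √[μ(2/r₁ − 1/a_t)] = 3409 m/s.
At r₂: circular v_c2 = √(μ/r₂) = 1574 m/s; transfer-apoherm v_a = √[μ(2/r₂ − 1/a_t)] = 1099 m/s.
Δv₂ = v_c2 − v_a = 474.9 m/s.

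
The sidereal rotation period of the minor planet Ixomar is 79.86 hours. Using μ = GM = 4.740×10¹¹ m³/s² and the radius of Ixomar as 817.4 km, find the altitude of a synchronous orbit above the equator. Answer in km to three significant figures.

h_sync ≈ 9160 km

T = 79.86 hours = 2.875×10⁵ s.
A synchronous orbit has period T, so by Kepler's third law a = (μT²/4π²)^(1/3).
μT²/4π² = 4.740×10¹¹ × (2.875×10⁵)² / 39.48 = 9.924×10²⁰ m³.
a = 9.975×10⁶ m = 9974.6 km.
Altitude h = a − R = 9974.6 − 817.4 = 9157.2 km.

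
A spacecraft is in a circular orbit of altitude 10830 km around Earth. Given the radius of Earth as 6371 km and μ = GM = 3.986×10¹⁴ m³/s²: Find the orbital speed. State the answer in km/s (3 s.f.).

v ≈ 4.81 km/s

r = 6371 + 10830 = 17201 km = 1.7201×10⁷ m.
For a circular orbit v = √(μ/r) = √(3.986×10¹⁴ / 1.720×10⁷) = √(2.317×10⁷) = 4814 m/s.
That is 4.814 km/s.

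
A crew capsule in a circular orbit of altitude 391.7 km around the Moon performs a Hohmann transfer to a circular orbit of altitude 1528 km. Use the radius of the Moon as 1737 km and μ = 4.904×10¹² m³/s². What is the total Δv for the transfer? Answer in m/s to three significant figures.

Δv_total ≈ 289 m/s

r₁ = 1737 + 391.7 = 2128.7 km = 2.1287×10⁶ m.
r₂ = 1737 + 1528 = 3265.0 km = 3.2650×10⁶ m.
Transfer ellipse a_t = (r₁ + r₂)/2 = 2.697×10⁶ m.
At r₁: circular v_c1 = √(μ/r₁) = 1518 m/s; transfer-perilune v_p = √[μ(2/r₁ − 1/a_t)] = 1670 m/s.
Δv₁ = v_p − v_c1 = 152.2 m/s.
At r₂: circular v_c2 = √(μ/r₂) = 1226 m/s; transfer-apolune v_a = √[μ(2/r₂ − 1/a_t)] = 1089 m/s.
Δv₂ = v_c2 − v_a = 136.7 m/s.
Total Δv = Δv₁ + Δv₂ = 289.0 m/s.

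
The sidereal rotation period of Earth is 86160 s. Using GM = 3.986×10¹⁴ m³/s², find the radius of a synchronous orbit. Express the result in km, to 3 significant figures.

A synchronous orbit has period T, so by Kepler's third law a = (μT²/4π²)^(1/3).
μT²/4π² = 3.986×10¹⁴ × (8.616×10⁴)² / 39.48 = 7.495×10²² m³.
a = 4.216×10⁷ m = 42163 km.

r_sync ≈ 42200 km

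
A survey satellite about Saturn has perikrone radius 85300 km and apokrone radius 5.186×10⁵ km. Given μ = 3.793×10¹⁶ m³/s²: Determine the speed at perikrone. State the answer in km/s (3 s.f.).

Semi-major axis a = (r_p + r_a)/2 = 3.0195×10⁵ km = 3.020×10⁸ m.
Vis-viva: v² = μ(2/r − 1/a) = 3.793×10¹⁶ × (2.345×10⁻⁸ − 3.312×10⁻⁹) = 7.637×10⁸ m²/s².
v = 27640 m/s = 27.64 km/s.

v ≈ 27.6 km/s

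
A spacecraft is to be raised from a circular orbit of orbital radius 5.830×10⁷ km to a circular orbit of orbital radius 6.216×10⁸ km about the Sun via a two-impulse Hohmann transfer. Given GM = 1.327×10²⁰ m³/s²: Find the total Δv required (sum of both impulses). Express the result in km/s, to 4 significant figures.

r₁ = 5.830×10⁷ km = 5.830×10¹⁰ m.
r₂ = 6.216×10⁸ km = 6.216×10¹¹ m.
Transfer ellipse a_t = (r₁ + r₂)/2 = 3.400×10¹¹ m.
At r₁: circular v_c1 = √(μ/r₁) = 47710 m/s; transfer-perihelion v_p = √[μ(2/r₁ − 1/a_t)] = 64510 m/s.
Δv₁ = v_p − v_c1 = 16800 m/s.
At r₂: circular v_c2 = √(μ/r₂) = 14610 m/s; transfer-aphelion v_a = √[μ(2/r₂ − 1/a_t)] = 6051 m/s.
Δv₂ = v_c2 − v_a = 8560 m/s.
Total Δv = Δv₁ + Δv₂ = 25360 m/s = 25.36 km/s.

Δv_total ≈ 25.36 km/s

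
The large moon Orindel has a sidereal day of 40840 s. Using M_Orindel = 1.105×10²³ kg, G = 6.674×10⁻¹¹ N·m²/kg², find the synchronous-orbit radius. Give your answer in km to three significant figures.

r_sync ≈ 6780 km

μ = GM = 6.674×10⁻¹¹ × 1.105×10²³ = 7.375×10¹² m³/s².
A synchronous orbit has period T, so by Kepler's third law a = (μT²/4π²)^(1/3).
μT²/4π² = 7.375×10¹² × (4.084×10⁴)² / 39.48 = 3.116×10²⁰ m³.
a = 6.779×10⁶ m = 6779.3 km.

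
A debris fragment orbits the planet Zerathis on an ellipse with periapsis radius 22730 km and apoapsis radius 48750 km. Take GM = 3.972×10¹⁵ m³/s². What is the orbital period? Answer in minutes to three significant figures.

T ≈ 355 minutes

Semi-major axis a = (r_p + r_a)/2 = (22730 + 48750)/2 = 35740 km = 3.574×10⁷ m.
By Kepler's third law T = 2π√(a³/μ) = 2π × 3.390×10³ = 2.130×10⁴ s.
= 355.0 minutes.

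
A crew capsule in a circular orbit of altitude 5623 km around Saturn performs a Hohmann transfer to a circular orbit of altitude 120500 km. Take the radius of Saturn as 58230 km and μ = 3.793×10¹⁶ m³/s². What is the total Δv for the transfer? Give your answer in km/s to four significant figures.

Δv_total ≈ 9.211 km/s

r₁ = 58230 + 5623 = 63853 km = 6.3853×10⁷ m.
r₂ = 58230 + 120500 = 178730 km = 1.7873×10⁸ m.
Transfer ellipse a_t = (r₁ + r₂)/2 = 1.213×10⁸ m.
At r₁: circular v_c1 = √(μ/r₁) = 24370 m/s; transfer-perikrone v_p = √[μ(2/r₁ − 1/a_t)] = 29590 m/s.
Δv₁ = v_p − v_c1 = 5213 m/s.
At r₂: circular v_c2 = √(μ/r₂) = 14570 m/s; transfer-apokrone v_a = √[μ(2/r₂ − 1/a_t)] = 10570 m/s.
Δv₂ = v_c2 − v_a = 3998 m/s.
Total Δv = Δv₁ + Δv₂ = 9211 m/s = 9.211 km/s.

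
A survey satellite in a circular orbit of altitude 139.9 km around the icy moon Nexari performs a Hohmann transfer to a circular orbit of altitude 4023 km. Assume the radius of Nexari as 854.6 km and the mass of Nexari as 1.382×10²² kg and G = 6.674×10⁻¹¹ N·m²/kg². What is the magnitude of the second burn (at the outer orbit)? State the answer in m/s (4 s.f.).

μ = GM = 6.674×10⁻¹¹ × 1.382×10²² = 9.223×10¹¹ m³/s².
r₁ = 854.6 + 139.9 = 994.50 km = 9.9450×10⁵ m.
r₂ = 854.6 + 4023 = 4877.6 km = 4.8776×10⁶ m.
Transfer ellipse a_t = (r₁ + r₂)/2 = 2.936×10⁶ m.
At r₁: circular v_c1 = √(μ/r₁) = 963.0 m/s; transfer-periapsis v_p = √[μ(2/r₁ − 1/a_t)] = 1241 m/s.
At r₂: circular v_c2 = √(μ/r₂) = 434.9 m/s; transfer-apoapsis v_a = √[μ(2/r₂ − 1/a_t)] = 253.1 m/s.
Δv₂ = v_c2 − v_a = 181.8 m/s.

Δv ≈ 181.8 m/s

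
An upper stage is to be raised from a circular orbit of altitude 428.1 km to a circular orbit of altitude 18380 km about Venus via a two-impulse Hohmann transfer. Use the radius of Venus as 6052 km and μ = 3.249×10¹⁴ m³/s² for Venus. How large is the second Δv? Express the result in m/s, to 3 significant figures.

r₁ = 6052 + 428.1 = 6480.1 km = 6.4801×10⁶ m.
r₂ = 6052 + 18380 = 24432 km = 2.4432×10⁷ m.
Transfer ellipse a_t = (r₁ + r₂)/2 = 1.546×10⁷ m.
At r₁: circular v_c1 = √(μ/r₁) = 7081 m/s; transfer-periapsis v_p = √[μ(2/r₁ − 1/a_t)] = 8903 m/s.
At r₂: circular v_c2 = √(μ/r₂) = 3647 m/s; transfer-apoapsis v_a = √[μ(2/r₂ − 1/a_t)] = 2361 m/s.
Δv₂ = v_c2 − v_a = 1285 m/s.

Δv ≈ 1290 m/s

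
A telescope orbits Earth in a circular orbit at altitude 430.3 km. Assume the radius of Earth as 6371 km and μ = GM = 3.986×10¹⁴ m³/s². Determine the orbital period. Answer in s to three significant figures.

r = 6371 + 430.3 = 6801.3 km = 6.8013×10⁶ m.
Kepler's third law: T = 2π√(r³/μ) = 2π√((6.801×10⁶)³ / 3.986×10¹⁴).
r³/μ = 7.893×10⁵ s², so T = 2π × 8.884×10² = 5.582×10³ s.

T ≈ 5580 s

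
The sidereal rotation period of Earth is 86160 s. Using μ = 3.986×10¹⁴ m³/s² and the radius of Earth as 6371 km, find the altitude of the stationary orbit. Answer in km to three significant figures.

h_sync ≈ 35800 km

A synchronous orbit has period T, so by Kepler's third law a = (μT²/4π²)^(1/3).
μT²/4π² = 3.986×10¹⁴ × (8.616×10⁴)² / 39.48 = 7.495×10²² m³.
a = 4.216×10⁷ m = 42163 km.
Altitude h = a − R = 42163 − 6371 = 35792 km.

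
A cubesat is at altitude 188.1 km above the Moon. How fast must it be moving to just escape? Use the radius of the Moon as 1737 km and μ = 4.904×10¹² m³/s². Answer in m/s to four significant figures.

r = 1737 + 188.1 = 1925.1 km = 1.9251×10⁶ m.
Escape speed v_esc = √(2μ/r) = √(2 × 4.904×10¹² / 1.925×10⁶) = √(5.095×10⁶) = 2257 m/s.

v_esc ≈ 2257 m/s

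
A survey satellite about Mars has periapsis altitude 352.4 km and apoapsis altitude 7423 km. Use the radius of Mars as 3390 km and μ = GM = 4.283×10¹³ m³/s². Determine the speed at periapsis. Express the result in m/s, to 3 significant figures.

v ≈ 4120 m/s

r_p = 3390 + 352.4 = 3742.4 km = 3.7424×10⁶ m.
r_a = 3390 + 7423 = 10813 km = 1.0813×10⁷ m.
Semi-major axis a = (r_p + r_a)/2 = 7277.7 km = 7.278×10⁶ m.
Vis-viva: v² = μ(2/r − 1/a) = 4.283×10¹³ × (5.344×10⁻⁷ − 1.374×10⁻⁷) = 1.700×10⁷ m²/s².
v = 4124 m/s.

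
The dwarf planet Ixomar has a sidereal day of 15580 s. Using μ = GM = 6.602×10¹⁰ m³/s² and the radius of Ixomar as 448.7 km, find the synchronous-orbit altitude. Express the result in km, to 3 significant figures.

A synchronous orbit has period T, so by Kepler's third law a = (μT²/4π²)^(1/3).
μT²/4π² = 6.602×10¹⁰ × (1.558×10⁴)² / 39.48 = 4.059×10¹⁷ m³.
a = 7.404×10⁵ m = 740.43 km.
Altitude h = a − R = 740.43 − 448.7 = 291.73 km.

h_sync ≈ 292 km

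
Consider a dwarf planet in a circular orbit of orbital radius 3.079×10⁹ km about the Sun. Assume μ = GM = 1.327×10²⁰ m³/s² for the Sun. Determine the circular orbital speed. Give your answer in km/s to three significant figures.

r = 3.079×10⁹ km = 3.079×10¹² m.
For a circular orbit v = √(μ/r) = √(1.327×10²⁰ / 3.079×10¹²) = √(4.310×10⁷) = 6565 m/s.
That is 6.565 km/s.

v ≈ 6.56 km/s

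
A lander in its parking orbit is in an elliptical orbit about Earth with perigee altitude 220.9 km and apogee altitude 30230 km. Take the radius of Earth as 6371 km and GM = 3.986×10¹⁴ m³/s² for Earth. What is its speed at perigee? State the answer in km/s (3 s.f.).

v ≈ 10.1 km/s

r_p = 6371 + 220.9 = 6591.9 km = 6.5919×10⁶ m.
r_a = 6371 + 30230 = 36601 km = 3.6601×10⁷ m.
Semi-major axis a = (r_p + r_a)/2 = 21596 km = 2.160×10⁷ m.
Vis-viva: v² = μ(2/r − 1/a) = 3.986×10¹⁴ × (3.034×10⁻⁷ − 4.630×10⁻⁸) = 1.025×10⁸ m²/s².
v = 10120 m/s = 10.12 km/s.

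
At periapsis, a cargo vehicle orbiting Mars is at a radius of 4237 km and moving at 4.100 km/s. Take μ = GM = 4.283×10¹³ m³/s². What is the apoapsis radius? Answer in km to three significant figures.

r_p = 4.237×10⁶ m.
Specific energy ε = v²/2 − μ/r = -1.704×10⁶ J/kg, so a = −μ/(2ε) = 1.257×10⁷ m.
The apsides satisfy r_p + r_a = 2a, so the apoapsis radius is 2a − r_p = 2.090×10⁷ m = 20904 km.

apoapsis radius ≈ 20900 km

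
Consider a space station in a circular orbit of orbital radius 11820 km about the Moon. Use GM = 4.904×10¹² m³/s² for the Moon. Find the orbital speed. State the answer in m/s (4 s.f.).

r = 11820 km = 1.182×10⁷ m.
For a circular orbit v = √(μ/r) = √(4.904×10¹² / 1.182×10⁷) = √(4.149×10⁵) = 644.1 m/s.

v ≈ 644.1 m/s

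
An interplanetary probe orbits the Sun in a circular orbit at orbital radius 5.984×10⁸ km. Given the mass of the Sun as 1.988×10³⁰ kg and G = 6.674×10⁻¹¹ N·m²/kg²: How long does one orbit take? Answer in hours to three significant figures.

μ = GM = 6.674×10⁻¹¹ × 1.988×10³⁰ = 1.327×10²⁰ m³/s².
r = 5.984×10⁸ km = 5.984×10¹¹ m.
Kepler's third law: T = 2π√(r³/μ) = 2π√((5.984×10¹¹)³ / 1.327×10²⁰).
r³/μ = 1.615×10¹⁵ s², so T = 2π × 4.019×10⁷ = 2.525×10⁸ s.
Converting: 2.525×10⁸ s ÷ 3600 = 70140 hours.

T ≈ 70100 hours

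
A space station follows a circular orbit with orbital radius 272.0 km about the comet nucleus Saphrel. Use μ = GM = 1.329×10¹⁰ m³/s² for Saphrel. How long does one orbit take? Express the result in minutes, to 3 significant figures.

T ≈ 129 minutes

r = 272.0 km = 2.720×10⁵ m.
Kepler's third law: T = 2π√(r³/μ) = 2π√((2.720×10⁵)³ / 1.329×10¹⁰).
r³/μ = 1.514×10⁶ s², so T = 2π × 1.231×10³ = 7.732×10³ s.
Converting: 7.732×10³ s ÷ 60.00 = 128.9 minutes.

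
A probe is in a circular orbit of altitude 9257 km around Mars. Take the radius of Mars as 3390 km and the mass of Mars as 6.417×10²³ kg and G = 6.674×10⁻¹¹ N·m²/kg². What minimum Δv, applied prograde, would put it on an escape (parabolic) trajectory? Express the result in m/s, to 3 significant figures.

Δv ≈ 762 m/s

μ = GM = 6.674×10⁻¹¹ × 6.417×10²³ = 4.283×10¹³ m³/s².
r = 3390 + 9257 = 12647 km = 1.2647×10⁷ m.
Circular speed v_c = √(μ/r) = 1840 m/s.
Escape speed v_esc = √(2μ/r) = √2 × v_c = 2602 m/s.
Δv = v_esc − v_c = 762.2 m/s.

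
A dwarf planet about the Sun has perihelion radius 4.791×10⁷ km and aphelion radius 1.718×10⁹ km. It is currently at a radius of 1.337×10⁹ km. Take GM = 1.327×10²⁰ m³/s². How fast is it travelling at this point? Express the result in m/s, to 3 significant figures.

v ≈ 6940 m/s

Semi-major axis a = (r_p + r_a)/2 = 8.8296×10⁸ km = 8.830×10¹¹ m.
Vis-viva: v² = μ(2/r − 1/a) = 1.327×10²⁰ × (1.496×10⁻¹² − 1.133×10⁻¹²) = 4.821×10⁷ m²/s².
v = 6944 m/s.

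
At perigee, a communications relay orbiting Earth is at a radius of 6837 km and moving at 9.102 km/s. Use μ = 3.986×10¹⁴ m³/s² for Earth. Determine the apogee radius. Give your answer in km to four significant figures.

apogee radius ≈ 16780 km

r_p = 6.837×10⁶ m.
Specific energy ε = v²/2 − μ/r = -1.688×10⁷ J/kg, so a = −μ/(2ε) = 1.181×10⁷ m.
The apsides satisfy r_p + r_a = 2a, so the apogee radius is 2a − r_p = 1.678×10⁷ m = 16781 km.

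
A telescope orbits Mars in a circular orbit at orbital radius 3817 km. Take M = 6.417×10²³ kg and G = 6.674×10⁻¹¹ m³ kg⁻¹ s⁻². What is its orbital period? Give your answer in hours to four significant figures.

T ≈ 1.989 hours

μ = GM = 6.674×10⁻¹¹ × 6.417×10²³ = 4.283×10¹³ m³/s².
r = 3817 km = 3.817×10⁶ m.
Kepler's third law: T = 2π√(r³/μ) = 2π√((3.817×10⁶)³ / 4.283×10¹³).
r³/μ = 1.299×10⁶ s², so T = 2π × 1.140×10³ = 7.160×10³ s.
Converting: 7.160×10³ s ÷ 3600 = 1.989 hours.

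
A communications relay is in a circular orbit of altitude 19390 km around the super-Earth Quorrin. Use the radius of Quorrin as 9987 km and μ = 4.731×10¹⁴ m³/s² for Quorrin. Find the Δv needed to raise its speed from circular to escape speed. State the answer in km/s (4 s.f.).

r = 9987 + 19390 = 29377 km = 2.9377×10⁷ m.
Circular speed v_c = √(μ/r) = 4013 m/s.
Escape speed v_esc = √(2μ/r) = √2 × v_c = 5675 m/s.
Δv = v_esc − v_c = 1662 m/s = 1.662 km/s.

Δv ≈ 1.662 km/s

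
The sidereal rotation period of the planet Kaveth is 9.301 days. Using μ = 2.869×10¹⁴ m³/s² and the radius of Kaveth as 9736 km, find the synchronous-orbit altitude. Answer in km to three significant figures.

h_sync ≈ 1.58×10⁵ km

T = 9.301 days = 8.036×10⁵ s.
A synchronous orbit has period T, so by Kepler's third law a = (μT²/4π²)^(1/3).
μT²/4π² = 2.869×10¹⁴ × (8.036×10⁵)² / 39.48 = 4.693×10²⁴ m³.
a = 1.674×10⁸ m = 1.6742×10⁵ km.
Altitude h = a − R = 1.6742×10⁵ − 9736 = 1.5769×10⁵ km.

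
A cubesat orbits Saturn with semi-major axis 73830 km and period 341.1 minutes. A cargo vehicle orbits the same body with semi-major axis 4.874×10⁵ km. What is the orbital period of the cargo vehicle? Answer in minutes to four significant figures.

Kepler's third law: T² ∝ a³, so T₂ = T₁ (a₂/a₁)^(3/2).
a₂/a₁ = 6.602, (a₂/a₁)^(3/2) = 16.96.
T₂ = 341.1 × 16.96 = 5786 minutes.

T₂ ≈ 5786 minutes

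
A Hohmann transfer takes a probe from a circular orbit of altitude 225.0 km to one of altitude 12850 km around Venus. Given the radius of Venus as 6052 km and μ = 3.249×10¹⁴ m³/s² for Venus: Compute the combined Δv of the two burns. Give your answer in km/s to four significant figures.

Δv_total ≈ 2.840 km/s

r₁ = 6052 + 225.0 = 6277.0 km = 6.2770×10⁶ m.
r₂ = 6052 + 12850 = 18902 km = 1.8902×10⁷ m.
Transfer ellipse a_t = (r₁ + r₂)/2 = 1.259×10⁷ m.
At r₁: circular v_c1 = √(μ/r₁) = 7194 m/s; transfer-periapsis v_p = √[μ(2/r₁ − 1/a_t)] = 8816 m/s.
Δv₁ = v_p − v_c1 = 1621 m/s.
At r₂: circular v_c2 = √(μ/r₂) = 4146 m/s; transfer-apoapsis v_a = √[μ(2/r₂ − 1/a_t)] = 2927 m/s.
Δv₂ = v_c2 − v_a = 1218 m/s.
Total Δv = Δv₁ + Δv₂ = 2840 m/s = 2.840 km/s.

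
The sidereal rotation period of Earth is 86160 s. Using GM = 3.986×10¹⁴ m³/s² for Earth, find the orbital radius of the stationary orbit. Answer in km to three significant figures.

A synchronous orbit has period T, so by Kepler's third law a = (μT²/4π²)^(1/3).
μT²/4π² = 3.986×10¹⁴ × (8.616×10⁴)² / 39.48 = 7.495×10²² m³.
a = 4.216×10⁷ m = 42163 km.

r_sync ≈ 42200 km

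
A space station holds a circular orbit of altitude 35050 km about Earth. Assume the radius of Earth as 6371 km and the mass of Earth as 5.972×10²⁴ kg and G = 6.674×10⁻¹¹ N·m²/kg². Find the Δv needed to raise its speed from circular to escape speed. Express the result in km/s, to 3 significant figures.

μ = GM = 6.674×10⁻¹¹ × 5.972×10²⁴ = 3.986×10¹⁴ m³/s².
r = 6371 + 35050 = 41421 km = 4.1421×10⁷ m.
Circular speed v_c = √(μ/r) = 3102 m/s.
Escape speed v_esc = √(2μ/r) = √2 × v_c = 4387 m/s.
Δv = v_esc − v_c = 1285 m/s = 1.285 km/s.

Δv ≈ 1.28 km/s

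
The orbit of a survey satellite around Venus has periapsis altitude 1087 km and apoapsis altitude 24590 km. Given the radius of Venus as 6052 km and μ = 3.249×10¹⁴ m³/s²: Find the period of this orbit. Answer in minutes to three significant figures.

r_p = 6052 + 1087 = 7139.0 km = 7.1390×10⁶ m.
r_a = 6052 + 24590 = 30642 km = 3.0642×10⁷ m.
Semi-major axis a = (r_p + r_a)/2 = (7139.0 + 30642)/2 = 18890 km = 1.889×10⁷ m.
By Kepler's third law T = 2π√(a³/μ) = 2π × 4.555×10³ = 2.862×10⁴ s.
= 477.0 minutes.

T ≈ 477 minutes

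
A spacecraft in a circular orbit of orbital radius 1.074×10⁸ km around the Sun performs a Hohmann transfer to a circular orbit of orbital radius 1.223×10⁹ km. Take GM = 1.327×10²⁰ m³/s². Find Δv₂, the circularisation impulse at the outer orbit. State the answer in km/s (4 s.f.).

Δv ≈ 6.231 km/s

r₁ = 1.074×10⁸ km = 1.074×10¹¹ m.
r₂ = 1.223×10⁹ km = 1.223×10¹² m.
Transfer ellipse a_t = (r₁ + r₂)/2 = 6.652×10¹¹ m.
At r₁: circular v_c1 = √(μ/r₁) = 35150 m/s; transfer-perihelion v_p = √[μ(2/r₁ − 1/a_t)] = 47660 m/s.
At r₂: circular v_c2 = √(μ/r₂) = 10420 m/s; transfer-aphelion v_a = √[μ(2/r₂ − 1/a_t)] = 4186 m/s.
Δv₂ = v_c2 − v_a = 6231 m/s.
= 6.231 km/s.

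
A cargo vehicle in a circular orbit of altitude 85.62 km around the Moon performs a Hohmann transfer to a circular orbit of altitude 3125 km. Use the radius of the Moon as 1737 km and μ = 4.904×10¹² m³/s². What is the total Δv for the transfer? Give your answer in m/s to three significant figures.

r₁ = 1737 + 85.62 = 1822.6 km = 1.8226×10⁶ m.
r₂ = 1737 + 3125 = 4862.0 km = 4.8620×10⁶ m.
Transfer ellipse a_t = (r₁ + r₂)/2 = 3.342×10⁶ m.
At r₁: circular v_c1 = √(μ/r₁) = 1640 m/s; transfer-perilune v_p = √[μ(2/r₁ − 1/a_t)] = 1978 m/s.
Δv₁ = v_p − v_c1 = 338.1 m/s.
At r₂: circular v_c2 = √(μ/r₂) = 1004 m/s; transfer-apolune v_a = √[μ(2/r₂ − 1/a_t)] = 741.6 m/s.
Δv₂ = v_c2 − v_a = 262.7 m/s.
Total Δv = Δv₁ + Δv₂ = 600.7 m/s.

Δv_total ≈ 601 m/s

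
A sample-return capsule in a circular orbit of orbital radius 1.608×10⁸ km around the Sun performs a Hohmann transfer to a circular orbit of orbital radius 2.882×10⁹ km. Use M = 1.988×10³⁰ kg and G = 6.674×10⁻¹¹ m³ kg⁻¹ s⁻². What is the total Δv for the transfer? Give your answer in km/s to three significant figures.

Δv_total ≈ 15.4 km/s

μ = GM = 6.674×10⁻¹¹ × 1.988×10³⁰ = 1.327×10²⁰ m³/s².
r₁ = 1.608×10⁸ km = 1.608×10¹¹ m.
r₂ = 2.882×10⁹ km = 2.882×10¹² m.
Transfer ellipse a_t = (r₁ + r₂)/2 = 1.521×10¹² m.
At r₁: circular v_c1 = √(μ/r₁) = 28720 m/s; transfer-perihelion v_p = √[μ(2/r₁ − 1/a_t)] = 39540 m/s.
Δv₁ = v_p − v_c1 = 10810 m/s.
At r₂: circular v_c2 = √(μ/r₂) = 6785 m/s; transfer-aphelion v_a = √[μ(2/r₂ − 1/a_t)] = 2206 m/s.
Δv₂ = v_c2 − v_a = 4579 m/s.
Total Δv = Δv₁ + Δv₂ = 15390 m/s = 15.39 km/s.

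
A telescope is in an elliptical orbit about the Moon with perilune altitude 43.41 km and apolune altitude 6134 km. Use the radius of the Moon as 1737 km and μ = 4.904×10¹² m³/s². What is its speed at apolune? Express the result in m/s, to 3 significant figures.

r_p = 1737 + 43.41 = 1780.4 km = 1.7804×10⁶ m.
r_a = 1737 + 6134 = 7871.0 km = 7.8710×10⁶ m.
Semi-major axis a = (r_p + r_a)/2 = 4825.7 km = 4.826×10⁶ m.
Vis-viva: v² = μ(2/r − 1/a) = 4.904×10¹² × (2.541×10⁻⁷ − 2.072×10⁻⁷) = 2.299×10⁵ m²/s².
v = 479.4 m/s.

v ≈ 479 m/s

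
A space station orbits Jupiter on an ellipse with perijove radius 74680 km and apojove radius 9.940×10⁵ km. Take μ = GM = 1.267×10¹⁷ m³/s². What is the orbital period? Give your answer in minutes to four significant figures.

T ≈ 3634 minutes

Semi-major axis a = (r_p + r_a)/2 = (74680 + 9.9400×10⁵)/2 = 5.3434×10⁵ km = 5.343×10⁸ m.
By Kepler's third law T = 2π√(a³/μ) = 2π × 3.470×10⁴ = 2.180×10⁵ s.
= 3634 minutes.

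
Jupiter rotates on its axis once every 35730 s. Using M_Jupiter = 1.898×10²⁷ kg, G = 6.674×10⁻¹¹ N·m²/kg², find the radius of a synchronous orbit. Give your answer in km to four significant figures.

r_sync ≈ 1.600×10⁵ km

μ = GM = 6.674×10⁻¹¹ × 1.898×10²⁷ = 1.267×10¹⁷ m³/s².
A synchronous orbit has period T, so by Kepler's third law a = (μT²/4π²)^(1/3).
μT²/4π² = 1.267×10¹⁷ × (3.573×10⁴)² / 39.48 = 4.096×10²⁴ m³.
a = 1.600×10⁸ m = 1.6000×10⁵ km.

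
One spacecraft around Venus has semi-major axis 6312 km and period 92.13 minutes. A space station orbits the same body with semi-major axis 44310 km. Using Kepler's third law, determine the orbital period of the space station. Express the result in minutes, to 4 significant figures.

Kepler's third law: T² ∝ a³, so T₂ = T₁ (a₂/a₁)^(3/2).
a₂/a₁ = 7.020, (a₂/a₁)^(3/2) = 18.60.
T₂ = 92.13 × 18.60 = 1714 minutes.

T₂ ≈ 1714 minutes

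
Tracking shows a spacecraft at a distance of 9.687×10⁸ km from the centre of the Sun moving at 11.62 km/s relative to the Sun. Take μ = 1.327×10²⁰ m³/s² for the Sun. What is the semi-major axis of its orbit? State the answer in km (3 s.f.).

r = 9.687×10¹¹ m.
Specific orbital energy ε = v²/2 − μ/r = (11620)²/2 − 1.327×10²⁰/9.687×10¹¹ = -6.948×10⁷ J/kg.
Since ε = −μ/(2a), a = −μ/(2ε) = 9.550×10¹¹ m = 9.5501×10⁸ km.

a ≈ 9.55×10⁸ km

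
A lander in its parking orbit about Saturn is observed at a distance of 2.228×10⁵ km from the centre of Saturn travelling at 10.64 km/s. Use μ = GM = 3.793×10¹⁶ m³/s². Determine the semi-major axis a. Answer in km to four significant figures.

r = 2.228×10⁸ m.
Specific orbital energy ε = v²/2 − μ/r = (10640)²/2 − 3.793×10¹⁶/2.228×10⁸ = -1.136×10⁸ J/kg.
Since ε = −μ/(2a), a = −μ/(2ε) = 1.669×10⁸ m = 1.6689×10⁵ km.

a ≈ 1.669×10⁵ km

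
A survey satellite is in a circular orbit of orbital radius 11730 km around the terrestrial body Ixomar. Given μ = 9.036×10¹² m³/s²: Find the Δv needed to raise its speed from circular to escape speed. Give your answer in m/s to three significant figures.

r = 11730 km = 1.173×10⁷ m.
Circular speed v_c = √(μ/r) = 877.7 m/s.
Escape speed v_esc = √(2μ/r) = √2 × v_c = 1241 m/s.
Δv = v_esc − v_c = 363.5 m/s.

Δv ≈ 364 m/s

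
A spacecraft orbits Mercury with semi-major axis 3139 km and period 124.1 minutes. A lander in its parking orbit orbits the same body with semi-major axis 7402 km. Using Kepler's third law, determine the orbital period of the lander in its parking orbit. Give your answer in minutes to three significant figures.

Kepler's third law: T² ∝ a³, so T₂ = T₁ (a₂/a₁)^(3/2).
a₂/a₁ = 2.358, (a₂/a₁)^(3/2) = 3.621.
T₂ = 124.1 × 3.621 = 449.4 minutes.

T₂ ≈ 449 minutes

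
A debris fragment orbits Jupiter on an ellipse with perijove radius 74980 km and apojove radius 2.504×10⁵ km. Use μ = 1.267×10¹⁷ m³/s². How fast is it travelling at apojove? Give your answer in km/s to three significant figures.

Semi-major axis a = (r_p + r_a)/2 = 1.6269×10⁵ km = 1.627×10⁸ m.
Vis-viva: v² = μ(2/r − 1/a) = 1.267×10¹⁷ × (7.987×10⁻⁹ − 6.147×10⁻⁹) = 2.332×10⁸ m²/s².
v = 15270 m/s = 15.27 km/s.

v ≈ 15.3 km/s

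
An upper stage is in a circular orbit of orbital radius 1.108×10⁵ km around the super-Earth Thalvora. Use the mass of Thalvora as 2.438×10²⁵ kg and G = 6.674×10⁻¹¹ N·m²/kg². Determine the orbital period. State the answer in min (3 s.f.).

μ = GM = 6.674×10⁻¹¹ × 2.438×10²⁵ = 1.627×10¹⁵ m³/s².
r = 1.108×10⁵ km = 1.108×10⁸ m.
Kepler's third law: T = 2π√(r³/μ) = 2π√((1.108×10⁸)³ / 1.627×10¹⁵).
r³/μ = 8.360×10⁸ s², so T = 2π × 2.891×10⁴ = 1.817×10⁵ s.
Converting: 1.817×10⁵ s ÷ 60.00 = 3028 min.

T ≈ 3030 min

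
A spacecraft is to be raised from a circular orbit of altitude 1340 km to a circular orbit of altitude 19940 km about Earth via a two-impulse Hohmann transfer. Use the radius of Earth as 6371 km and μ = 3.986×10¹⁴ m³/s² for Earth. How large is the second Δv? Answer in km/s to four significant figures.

Δv ≈ 1.272 km/s

r₁ = 6371 + 1340 = 7711.0 km = 7.7110×10⁶ m.
r₂ = 6371 + 19940 = 26311 km = 2.6311×10⁷ m.
Transfer ellipse a_t = (r₁ + r₂)/2 = 1.701×10⁷ m.
At r₁: circular v_c1 = √(μ/r₁) = 7190 m/s; transfer-perigee v_p = √[μ(2/r₁ − 1/a_t)] = 8942 m/s.
At r₂: circular v_c2 = √(μ/r₂) = 3892 m/s; transfer-apogee v_a = √[μ(2/r₂ − 1/a_t)] = 2621 m/s.
Δv₂ = v_c2 − v_a = 1272 m/s.
= 1.272 km/s.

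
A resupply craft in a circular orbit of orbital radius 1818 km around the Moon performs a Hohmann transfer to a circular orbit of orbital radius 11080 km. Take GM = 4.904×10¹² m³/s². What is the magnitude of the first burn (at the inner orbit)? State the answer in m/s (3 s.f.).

Δv ≈ 510 m/s

r₁ = 1818 km = 1.818×10⁶ m.
r₂ = 11080 km = 1.108×10⁷ m.
Transfer ellipse a_t = (r₁ + r₂)/2 = 6.449×10⁶ m.
At r₁: circular v_c1 = √(μ/r₁) = 1642 m/s; transfer-perilune v_p = √[μ(2/r₁ − 1/a_t)] = 2153 m/s.
Δv₁ = v_p − v_c1 = 510.4 m/s.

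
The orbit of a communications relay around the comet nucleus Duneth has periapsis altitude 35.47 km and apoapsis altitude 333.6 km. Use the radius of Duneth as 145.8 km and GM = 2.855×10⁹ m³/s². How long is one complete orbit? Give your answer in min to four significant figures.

T ≈ 372.1 min

r_p = 145.8 + 35.47 = 181.27 km = 1.8127×10⁵ m.
r_a = 145.8 + 333.6 = 479.40 km = 4.7940×10⁵ m.
Semi-major axis a = (r_p + r_a)/2 = (181.27 + 479.40)/2 = 330.34 km = 3.303×10⁵ m.
By Kepler's third law T = 2π√(a³/μ) = 2π × 3.553×10³ = 2.233×10⁴ s.
= 372.1 min.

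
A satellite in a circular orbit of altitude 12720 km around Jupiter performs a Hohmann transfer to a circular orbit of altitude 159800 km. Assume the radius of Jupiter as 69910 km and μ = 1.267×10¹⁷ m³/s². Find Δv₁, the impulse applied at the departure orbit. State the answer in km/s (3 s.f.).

r₁ = 69910 + 12720 = 82630 km = 8.2630×10⁷ m.
r₂ = 69910 + 159800 = 229710 km = 2.2971×10⁸ m.
Transfer ellipse a_t = (r₁ + r₂)/2 = 1.562×10⁸ m.
At r₁: circular v_c1 = √(μ/r₁) = 39160 m/s; transfer-perijove v_p = √[μ(2/r₁ − 1/a_t)] = 47490 m/s.
Δv₁ = v_p − v_c1 = 8333 m/s.
= 8.333 km/s.

Δv ≈ 8.33 km/s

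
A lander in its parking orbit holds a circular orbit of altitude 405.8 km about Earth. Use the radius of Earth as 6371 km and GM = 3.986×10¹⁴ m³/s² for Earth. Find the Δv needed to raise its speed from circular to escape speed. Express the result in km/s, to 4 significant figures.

Δv ≈ 3.177 km/s

r = 6371 + 405.8 = 6776.8 km = 6.7768×10⁶ m.
Circular speed v_c = √(μ/r) = 7669 m/s.
Escape speed v_esc = √(2μ/r) = √2 × v_c = 10850 m/s.
Δv = v_esc − v_c = 3177 m/s = 3.177 km/s.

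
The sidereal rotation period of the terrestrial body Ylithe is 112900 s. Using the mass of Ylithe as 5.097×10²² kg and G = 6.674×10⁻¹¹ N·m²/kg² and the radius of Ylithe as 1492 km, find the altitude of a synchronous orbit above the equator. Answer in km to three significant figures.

h_sync ≈ 8830 km

μ = GM = 6.674×10⁻¹¹ × 5.097×10²² = 3.402×10¹² m³/s².
A synchronous orbit has period T, so by Kepler's third law a = (μT²/4π²)^(1/3).
μT²/4π² = 3.402×10¹² × (1.129×10⁵)² / 39.48 = 1.098×10²¹ m³.
a = 1.032×10⁷ m = 10318 km.
Altitude h = a − R = 10318 − 1492 = 8825.5 km.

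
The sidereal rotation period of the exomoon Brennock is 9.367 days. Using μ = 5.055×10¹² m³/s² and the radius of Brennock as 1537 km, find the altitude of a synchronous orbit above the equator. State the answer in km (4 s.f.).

h_sync ≈ 42240 km

T = 9.367 days = 8.093×10⁵ s.
A synchronous orbit has period T, so by Kepler's third law a = (μT²/4π²)^(1/3).
μT²/4π² = 5.055×10¹² × (8.093×10⁵)² / 39.48 = 8.387×10²² m³.
a = 4.377×10⁷ m = 43772 km.
Altitude h = a − R = 43772 − 1537 = 42235 km.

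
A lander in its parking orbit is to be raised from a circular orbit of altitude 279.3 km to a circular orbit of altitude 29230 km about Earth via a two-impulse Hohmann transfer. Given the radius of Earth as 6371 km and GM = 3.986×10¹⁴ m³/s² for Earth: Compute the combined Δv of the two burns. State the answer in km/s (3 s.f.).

Δv_total ≈ 3.78 km/s

r₁ = 6371 + 279.3 = 6650.3 km = 6.6503×10⁶ m.
r₂ = 6371 + 29230 = 35601 km = 3.5601×10⁷ m.
Transfer ellipse a_t = (r₁ + r₂)/2 = 2.113×10⁷ m.
At r₁: circular v_c1 = √(μ/r₁) = 7742 m/s; transfer-perigee v_p = √[μ(2/r₁ − 1/a_t)] = 10050 m/s.
Δv₁ = v_p − v_c1 = 2308 m/s.
At r₂: circular v_c2 = √(μ/r₂) = 3346 m/s; transfer-apogee v_a = √[μ(2/r₂ − 1/a_t)] = 1877 m/s.
Δv₂ = v_c2 − v_a = 1469 m/s.
Total Δv = Δv₁ + Δv₂ = 3777 m/s = 3.777 km/s.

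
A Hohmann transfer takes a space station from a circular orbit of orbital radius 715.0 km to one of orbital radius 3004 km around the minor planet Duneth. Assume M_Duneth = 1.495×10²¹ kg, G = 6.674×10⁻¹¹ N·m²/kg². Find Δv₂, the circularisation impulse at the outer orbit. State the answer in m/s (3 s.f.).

μ = GM = 6.674×10⁻¹¹ × 1.495×10²¹ = 9.978×10¹⁰ m³/s².
r₁ = 715.0 km = 7.150×10⁵ m.
r₂ = 3004 km = 3.004×10⁶ m.
Transfer ellipse a_t = (r₁ + r₂)/2 = 1.860×10⁶ m.
At r₁: circular v_c1 = √(μ/r₁) = 373.6 m/s; transfer-periapsis v_p = √[μ(2/r₁ − 1/a_t)] = 474.8 m/s.
At r₂: circular v_c2 = √(μ/r₂) = 182.2 m/s; transfer-apoapsis v_a = √[μ(2/r₂ − 1/a_t)] = 113.0 m/s.
Δv₂ = v_c2 − v_a = 69.24 m/s.

Δv ≈ 69.2 m/s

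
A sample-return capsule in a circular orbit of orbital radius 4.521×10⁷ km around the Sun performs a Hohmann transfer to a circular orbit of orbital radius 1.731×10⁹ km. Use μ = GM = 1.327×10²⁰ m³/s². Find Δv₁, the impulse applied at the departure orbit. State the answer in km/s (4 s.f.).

r₁ = 4.521×10⁷ km = 4.521×10¹⁰ m.
r₂ = 1.731×10⁹ km = 1.731×10¹² m.
Transfer ellipse a_t = (r₁ + r₂)/2 = 8.881×10¹¹ m.
At r₁: circular v_c1 = √(μ/r₁) = 54180 m/s; transfer-perihelion v_p = √[μ(2/r₁ − 1/a_t)] = 75640 m/s.
Δv₁ = v_p − v_c1 = 21460 m/s.
= 21.46 km/s.

Δv ≈ 21.46 km/s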